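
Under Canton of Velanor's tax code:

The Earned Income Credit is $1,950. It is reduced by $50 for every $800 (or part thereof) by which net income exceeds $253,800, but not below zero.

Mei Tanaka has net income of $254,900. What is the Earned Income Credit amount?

Earned Income Credit: income exceeds $253,800 by $1,100, which is 2 full-or-partial $800 increments; reduction = 2 × $50 = $100, leaving $1,850.

$1,850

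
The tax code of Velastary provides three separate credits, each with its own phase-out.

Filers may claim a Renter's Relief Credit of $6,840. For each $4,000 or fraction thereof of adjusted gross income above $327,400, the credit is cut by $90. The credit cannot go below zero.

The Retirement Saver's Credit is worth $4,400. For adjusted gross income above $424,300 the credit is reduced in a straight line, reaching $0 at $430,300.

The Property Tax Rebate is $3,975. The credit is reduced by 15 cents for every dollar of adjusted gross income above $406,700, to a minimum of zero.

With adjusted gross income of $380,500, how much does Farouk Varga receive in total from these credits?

Renter's Relief Credit: income exceeds $327,400 by $53,100, which is 14 full-or-partial $4,000 increments; reduction = 14 × $90 = $1,260, leaving $5,580.
Retirement Saver's Credit: $380,500 is at or below the $424,300 threshold, so the full $4,400 applies.
Property Tax Rebate: $380,500 is at or below the $406,700 threshold, so the full $3,975 applies.
Total: $5,580 + $4,400 + $3,975 = $13,955.

$13,955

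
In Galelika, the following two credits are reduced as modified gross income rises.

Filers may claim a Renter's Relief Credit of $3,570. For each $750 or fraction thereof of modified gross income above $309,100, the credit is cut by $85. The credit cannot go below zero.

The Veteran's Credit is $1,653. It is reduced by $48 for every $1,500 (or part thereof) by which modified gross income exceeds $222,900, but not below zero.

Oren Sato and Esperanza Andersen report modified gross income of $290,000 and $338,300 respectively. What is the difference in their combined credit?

Oren ($290,000): Renter's Relief Credit: $290,000 is at or below the $309,100 threshold, so the full $3,570 applies. Veteran's Credit: income exceeds $222,900 by $67,100 → 45 increments × $48 = $2,160 ≥ base, so the credit is $0. total $3,570 + $0 = $3,570
Esperanza ($338,300): Renter's Relief Credit: income exceeds $309,100 by $29,200, which is 39 full-or-partial $750 increments; reduction = 39 × $85 = $3,315, leaving $255. Veteran's Credit: income exceeds $222,900 by $115,400 → 77 increments × $48 = $3,696 ≥ base, so the credit is $0. total $255 + $0 = $255
Difference: |$3,570 − $255| = $3,315.

$3,315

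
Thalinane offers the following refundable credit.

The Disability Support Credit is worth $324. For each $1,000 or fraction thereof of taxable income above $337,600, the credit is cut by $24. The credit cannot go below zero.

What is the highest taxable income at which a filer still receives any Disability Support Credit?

After 13 increments the reduction is 13 × $24 = $312, leaving $12; one more increment wipes it out. Increment 13 ends at excess 13 × $1,000 = $13,000, so the highest qualifying income is $337,600 + $13,000 = $350,600.

$350,600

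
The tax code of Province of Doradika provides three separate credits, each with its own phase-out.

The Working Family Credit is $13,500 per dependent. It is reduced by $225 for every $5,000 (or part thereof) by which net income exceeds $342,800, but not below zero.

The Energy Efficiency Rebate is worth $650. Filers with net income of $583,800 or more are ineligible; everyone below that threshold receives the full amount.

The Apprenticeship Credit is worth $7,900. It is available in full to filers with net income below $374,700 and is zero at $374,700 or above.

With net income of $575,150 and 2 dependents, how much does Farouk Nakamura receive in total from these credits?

$17,075

Working Family Credit: base = 2 × $13,500 = $27,000. income exceeds $342,800 by $232,350, which is 47 full-or-partial $5,000 increments; reduction = 47 × $225 = $10,575, leaving $16,425.
Energy Efficiency Rebate: $575,150 is below the $583,800 cutoff, so the full $650 applies.
Apprenticeship Credit: $575,150 meets or exceeds the $374,700 cutoff, so the credit is $0.
Total: $16,425 + $650 + $0 = $17,075.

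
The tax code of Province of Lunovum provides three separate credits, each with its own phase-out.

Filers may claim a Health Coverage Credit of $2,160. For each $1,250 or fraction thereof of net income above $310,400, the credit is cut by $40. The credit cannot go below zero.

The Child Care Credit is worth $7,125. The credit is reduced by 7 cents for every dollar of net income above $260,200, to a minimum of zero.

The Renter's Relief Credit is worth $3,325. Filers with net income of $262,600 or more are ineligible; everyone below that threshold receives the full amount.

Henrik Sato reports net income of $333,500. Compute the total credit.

Health Coverage Credit: income exceeds $310,400 by $23,100, which is 19 full-or-partial $1,250 increments; reduction = 19 × $40 = $760, leaving $1,400.
Child Care Credit: 7% of the $73,300 excess over $260,200 is $5,131; credit = $7,125 − $5,131 = $1,994.
Renter's Relief Credit: $333,500 meets or exceeds the $262,600 cutoff, so the credit is $0.
Total: $1,400 + $1,994 + $0 = $3,394.

$3,394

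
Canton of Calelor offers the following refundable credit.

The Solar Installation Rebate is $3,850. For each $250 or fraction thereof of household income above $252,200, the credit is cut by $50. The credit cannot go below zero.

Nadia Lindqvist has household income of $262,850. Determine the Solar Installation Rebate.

Solar Installation Rebate: income exceeds $252,200 by $10,650, which is 43 full-or-partial $250 increments; reduction = 43 × $50 = $2,150, leaving $1,700.

$1,700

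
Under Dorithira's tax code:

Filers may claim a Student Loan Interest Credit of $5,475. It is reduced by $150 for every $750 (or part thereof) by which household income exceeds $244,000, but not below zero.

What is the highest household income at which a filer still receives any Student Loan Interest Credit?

After 36 increments the reduction is 36 × $150 = $5,400, leaving $75; one more increment wipes it out. Increment 36 ends at excess 36 × $750 = $27,000, so the highest qualifying income is $244,000 + $27,000 = $271,000.

$271,000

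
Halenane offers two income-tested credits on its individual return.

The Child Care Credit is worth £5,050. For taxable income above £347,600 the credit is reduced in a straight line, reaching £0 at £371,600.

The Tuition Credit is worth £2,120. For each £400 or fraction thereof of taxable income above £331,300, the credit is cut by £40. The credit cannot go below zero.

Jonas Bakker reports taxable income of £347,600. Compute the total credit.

Child Care Credit: £347,600 is at or below the £347,600 threshold, so the full £5,050 applies.
Tuition Credit: income exceeds £331,300 by £16,300, which is 41 full-or-partial £400 increments; reduction = 41 × £40 = £1,640, leaving £480.
Total: £5,050 + £480 = £5,530.

£5,530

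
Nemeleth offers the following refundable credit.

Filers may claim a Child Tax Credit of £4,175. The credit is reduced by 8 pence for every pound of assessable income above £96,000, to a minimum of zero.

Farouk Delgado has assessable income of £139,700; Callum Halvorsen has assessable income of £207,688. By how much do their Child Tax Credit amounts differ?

Farouk (£139,700): Child Tax Credit: 8% of the £43,700 excess over £96,000 is £3,496; credit = £4,175 − £3,496 = £679.
Callum (£207,688): Child Tax Credit: 8% of the £111,688 excess over £96,000 is £8,935.04 ≥ base, so the credit is £0.
Difference: |£679 − £0| = £679.

£679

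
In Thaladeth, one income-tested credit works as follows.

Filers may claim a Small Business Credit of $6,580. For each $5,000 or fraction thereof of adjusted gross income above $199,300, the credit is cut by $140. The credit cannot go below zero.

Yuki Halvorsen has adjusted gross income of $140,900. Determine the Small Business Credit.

Small Business Credit: $140,900 is at or below the $199,300 threshold, so the full $6,580 applies.

$6,580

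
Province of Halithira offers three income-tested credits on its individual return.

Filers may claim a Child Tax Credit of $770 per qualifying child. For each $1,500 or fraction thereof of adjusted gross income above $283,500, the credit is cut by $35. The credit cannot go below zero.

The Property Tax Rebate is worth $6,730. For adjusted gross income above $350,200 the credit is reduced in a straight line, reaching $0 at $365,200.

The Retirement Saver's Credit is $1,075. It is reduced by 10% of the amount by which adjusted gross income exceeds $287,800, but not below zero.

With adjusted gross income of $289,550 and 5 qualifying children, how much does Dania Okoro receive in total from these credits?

Child Tax Credit: base = 5 × $770 = $3,850. income exceeds $283,500 by $6,050, which is 5 full-or-partial $1,500 increments; reduction = 5 × $35 = $175, leaving $3,675.
Property Tax Rebate: $289,550 is at or below the $350,200 threshold, so the full $6,730 applies.
Retirement Saver's Credit: 10% of the $1,750 excess over $287,800 is $175; credit = $1,075 − $175 = $900.
Total: $3,675 + $6,730 + $900 = $11,305.

$11,305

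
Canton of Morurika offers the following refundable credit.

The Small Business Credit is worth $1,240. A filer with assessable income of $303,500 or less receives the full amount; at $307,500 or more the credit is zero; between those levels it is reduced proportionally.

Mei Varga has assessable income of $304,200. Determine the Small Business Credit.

Small Business Credit: $304,200 is $700 into a $4,000 phase-out range, leaving 3,300/4,000 of the credit: $1,240 × 3,300/4,000 = $1,023.

$1,023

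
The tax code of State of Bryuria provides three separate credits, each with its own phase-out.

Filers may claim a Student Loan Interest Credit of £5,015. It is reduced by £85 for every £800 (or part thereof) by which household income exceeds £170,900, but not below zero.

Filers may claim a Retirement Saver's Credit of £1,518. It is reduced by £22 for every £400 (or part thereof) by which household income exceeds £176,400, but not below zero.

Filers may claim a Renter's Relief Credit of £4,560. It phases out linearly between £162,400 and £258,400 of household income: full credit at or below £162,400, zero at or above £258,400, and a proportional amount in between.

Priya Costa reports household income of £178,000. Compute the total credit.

Student Loan Interest Credit: income exceeds £170,900 by £7,100, which is 9 full-or-partial £800 increments; reduction = 9 × £85 = £765, leaving £4,250.
Retirement Saver's Credit: income exceeds £176,400 by £1,600, which is 4 full-or-partial £400 increments; reduction = 4 × £22 = £88, leaving £1,430.
Renter's Relief Credit: £178,000 is £15,600 into a £96,000 phase-out range, leaving 80,400/96,000 of the credit: £4,560 × 80,400/96,000 = £3,819.
Total: £4,250 + £1,430 + £3,819 = £9,499.

£9,499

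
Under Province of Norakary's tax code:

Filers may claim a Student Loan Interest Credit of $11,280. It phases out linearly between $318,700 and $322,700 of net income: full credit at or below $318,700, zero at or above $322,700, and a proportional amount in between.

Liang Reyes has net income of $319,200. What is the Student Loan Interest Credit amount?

Student Loan Interest Credit: $319,200 is $500 into a $4,000 phase-out range, leaving 3,500/4,000 of the credit: $11,280 × 3,500/4,000 = $9,870.

$9,870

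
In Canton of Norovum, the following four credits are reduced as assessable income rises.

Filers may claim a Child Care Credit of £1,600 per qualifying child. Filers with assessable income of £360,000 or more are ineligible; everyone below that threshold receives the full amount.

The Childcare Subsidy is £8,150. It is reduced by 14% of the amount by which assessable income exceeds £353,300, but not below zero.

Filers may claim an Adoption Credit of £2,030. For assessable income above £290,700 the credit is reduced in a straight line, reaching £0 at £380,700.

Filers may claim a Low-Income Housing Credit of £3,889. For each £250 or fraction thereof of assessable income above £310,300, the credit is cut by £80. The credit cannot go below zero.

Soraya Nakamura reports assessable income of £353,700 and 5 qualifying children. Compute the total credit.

£16,703

Child Care Credit: base = 5 × £1,600 = £8,000. £353,700 is below the £360,000 cutoff, so the full £8,000 applies.
Childcare Subsidy: 14% of the £400 excess over £353,300 is £56; credit = £8,150 − £56 = £8,094.
Adoption Credit: £353,700 is £63,000 into a £90,000 phase-out range, leaving 27,000/90,000 of the credit: £2,030 × 27,000/90,000 = £609.
Low-Income Housing Credit: income exceeds £310,300 by £43,400 → 174 increments × £80 = £13,920 ≥ base, so the credit is £0.
Total: £8,000 + £8,094 + £609 + £0 = £16,703.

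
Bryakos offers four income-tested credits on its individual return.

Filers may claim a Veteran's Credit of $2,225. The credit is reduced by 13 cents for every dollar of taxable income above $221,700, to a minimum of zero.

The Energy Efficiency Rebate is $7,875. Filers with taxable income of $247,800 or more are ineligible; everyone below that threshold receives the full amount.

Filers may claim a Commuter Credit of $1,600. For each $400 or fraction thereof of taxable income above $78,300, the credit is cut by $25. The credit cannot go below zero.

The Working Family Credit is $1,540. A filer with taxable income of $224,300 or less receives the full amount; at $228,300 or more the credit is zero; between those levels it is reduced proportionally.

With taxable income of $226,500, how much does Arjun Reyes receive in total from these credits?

$10,169

Veteran's Credit: 13% of the $4,800 excess over $221,700 is $624; credit = $2,225 − $624 = $1,601.
Energy Efficiency Rebate: $226,500 is below the $247,800 cutoff, so the full $7,875 applies.
Commuter Credit: income exceeds $78,300 by $148,200 → 371 increments × $25 = $9,275 ≥ base, so the credit is $0.
Working Family Credit: $226,500 is $2,200 into a $4,000 phase-out range, leaving 1,800/4,000 of the credit: $1,540 × 1,800/4,000 = $693.
Total: $1,601 + $7,875 + $0 + $693 = $10,169.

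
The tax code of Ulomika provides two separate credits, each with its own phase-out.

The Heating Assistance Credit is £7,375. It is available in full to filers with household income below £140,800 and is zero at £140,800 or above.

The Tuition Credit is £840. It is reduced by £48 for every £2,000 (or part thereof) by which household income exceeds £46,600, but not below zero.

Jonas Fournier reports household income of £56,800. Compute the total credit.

£7,927

Heating Assistance Credit: £56,800 is below the £140,800 cutoff, so the full £7,375 applies.
Tuition Credit: income exceeds £46,600 by £10,200, which is 6 full-or-partial £2,000 increments; reduction = 6 × £48 = £288, leaving £552.
Total: £7,375 + £552 = £7,927.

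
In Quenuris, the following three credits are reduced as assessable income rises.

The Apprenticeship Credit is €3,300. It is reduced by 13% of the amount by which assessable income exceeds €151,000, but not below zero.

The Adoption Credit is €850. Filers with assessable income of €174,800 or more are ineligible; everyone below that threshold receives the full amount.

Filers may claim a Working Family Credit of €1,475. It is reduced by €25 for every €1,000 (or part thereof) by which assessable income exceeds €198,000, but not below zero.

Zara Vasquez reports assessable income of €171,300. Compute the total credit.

€2,986

Apprenticeship Credit: 13% of the €20,300 excess over €151,000 is €2,639; credit = €3,300 − €2,639 = €661.
Adoption Credit: €171,300 is below the €174,800 cutoff, so the full €850 applies.
Working Family Credit: €171,300 is at or below the €198,000 threshold, so the full €1,475 applies.
Total: €661 + €850 + €1,475 = €2,986.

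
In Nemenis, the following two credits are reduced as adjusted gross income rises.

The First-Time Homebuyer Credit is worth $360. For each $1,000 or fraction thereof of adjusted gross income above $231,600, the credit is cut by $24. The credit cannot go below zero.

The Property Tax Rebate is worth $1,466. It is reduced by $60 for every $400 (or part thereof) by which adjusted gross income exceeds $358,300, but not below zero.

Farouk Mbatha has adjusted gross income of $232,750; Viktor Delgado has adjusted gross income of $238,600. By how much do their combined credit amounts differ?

$120

Farouk ($232,750): First-Time Homebuyer Credit: income exceeds $231,600 by $1,150, which is 2 full-or-partial $1,000 increments; reduction = 2 × $24 = $48, leaving $312. Property Tax Rebate: $232,750 is at or below the $358,300 threshold, so the full $1,466 applies. total $312 + $1,466 = $1,778
Viktor ($238,600): First-Time Homebuyer Credit: income exceeds $231,600 by $7,000, which is 7 full-or-partial $1,000 increments; reduction = 7 × $24 = $168, leaving $192. Property Tax Rebate: $238,600 is at or below the $358,300 threshold, so the full $1,466 applies. total $192 + $1,466 = $1,658
Difference: |$1,778 − $1,658| = $120.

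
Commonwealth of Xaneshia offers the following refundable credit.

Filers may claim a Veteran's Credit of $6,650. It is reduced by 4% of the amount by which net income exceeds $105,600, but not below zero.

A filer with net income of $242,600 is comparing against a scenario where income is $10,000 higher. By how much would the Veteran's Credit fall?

At $242,600 — 4% of the $137,000 excess over $105,600 is $5,480; credit = $6,650 − $5,480 = $1,170.
At $252,600 — 4% of the $147,000 excess over $105,600 is $5,880; credit = $6,650 − $5,880 = $770.
Lost: $1,170 − $770 = $400.

$400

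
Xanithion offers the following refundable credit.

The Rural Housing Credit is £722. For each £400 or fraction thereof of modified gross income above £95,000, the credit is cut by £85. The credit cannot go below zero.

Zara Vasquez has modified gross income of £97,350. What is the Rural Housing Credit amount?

Rural Housing Credit: income exceeds £95,000 by £2,350, which is 6 full-or-partial £400 increments; reduction = 6 × £85 = £510, leaving £212.

£212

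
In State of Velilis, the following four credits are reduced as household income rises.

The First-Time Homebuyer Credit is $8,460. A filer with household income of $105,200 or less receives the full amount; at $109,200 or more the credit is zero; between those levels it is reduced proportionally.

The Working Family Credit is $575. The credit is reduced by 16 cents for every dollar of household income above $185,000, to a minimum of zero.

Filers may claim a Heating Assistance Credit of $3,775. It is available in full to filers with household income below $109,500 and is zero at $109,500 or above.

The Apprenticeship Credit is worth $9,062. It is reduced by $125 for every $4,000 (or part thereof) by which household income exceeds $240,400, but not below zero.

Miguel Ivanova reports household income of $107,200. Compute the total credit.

First-Time Homebuyer Credit: $107,200 is $2,000 into a $4,000 phase-out range, leaving 2,000/4,000 of the credit: $8,460 × 2,000/4,000 = $4,230.
Working Family Credit: $107,200 is at or below the $185,000 threshold, so the full $575 applies.
Heating Assistance Credit: $107,200 is below the $109,500 cutoff, so the full $3,775 applies.
Apprenticeship Credit: $107,200 is at or below the $240,400 threshold, so the full $9,062 applies.
Total: $4,230 + $575 + $3,775 + $9,062 = $17,642.

$17,642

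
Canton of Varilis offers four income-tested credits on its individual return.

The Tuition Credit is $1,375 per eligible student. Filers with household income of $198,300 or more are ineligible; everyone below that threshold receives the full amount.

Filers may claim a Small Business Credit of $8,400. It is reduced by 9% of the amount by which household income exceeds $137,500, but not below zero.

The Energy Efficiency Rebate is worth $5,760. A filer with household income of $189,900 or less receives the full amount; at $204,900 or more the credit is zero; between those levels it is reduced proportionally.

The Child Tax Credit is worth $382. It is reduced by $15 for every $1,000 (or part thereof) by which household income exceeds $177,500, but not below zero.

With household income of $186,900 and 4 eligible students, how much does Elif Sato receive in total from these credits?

Tuition Credit: base = 4 × $1,375 = $5,500. $186,900 is below the $198,300 cutoff, so the full $5,500 applies.
Small Business Credit: 9% of the $49,400 excess over $137,500 is $4,446; credit = $8,400 − $4,446 = $3,954.
Energy Efficiency Rebate: $186,900 is at or below the $189,900 threshold, so the full $5,760 applies.
Child Tax Credit: income exceeds $177,500 by $9,400, which is 10 full-or-partial $1,000 increments; reduction = 10 × $15 = $150, leaving $232.
Total: $5,500 + $3,954 + $5,760 + $232 = $15,446.

$15,446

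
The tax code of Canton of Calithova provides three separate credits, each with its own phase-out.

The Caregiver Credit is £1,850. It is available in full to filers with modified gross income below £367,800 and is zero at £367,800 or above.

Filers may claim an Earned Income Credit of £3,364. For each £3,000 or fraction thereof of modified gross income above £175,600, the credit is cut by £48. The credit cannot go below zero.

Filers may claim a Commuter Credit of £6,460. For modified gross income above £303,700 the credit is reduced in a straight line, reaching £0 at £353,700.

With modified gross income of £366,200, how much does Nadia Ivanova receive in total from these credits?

Caregiver Credit: £366,200 is below the £367,800 cutoff, so the full £1,850 applies.
Earned Income Credit: income exceeds £175,600 by £190,600, which is 64 full-or-partial £3,000 increments; reduction = 64 × £48 = £3,072, leaving £292.
Commuter Credit: £366,200 is at or above £353,700, so the credit is £0.
Total: £1,850 + £292 + £0 = £2,142.

£2,142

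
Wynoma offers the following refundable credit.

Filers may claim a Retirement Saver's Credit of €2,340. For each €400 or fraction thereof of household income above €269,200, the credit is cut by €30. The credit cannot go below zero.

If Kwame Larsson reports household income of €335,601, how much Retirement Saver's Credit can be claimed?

Retirement Saver's Credit: income exceeds €269,200 by €66,401 → 167 increments × €30 = €5,010 ≥ base, so the credit is €0.

€0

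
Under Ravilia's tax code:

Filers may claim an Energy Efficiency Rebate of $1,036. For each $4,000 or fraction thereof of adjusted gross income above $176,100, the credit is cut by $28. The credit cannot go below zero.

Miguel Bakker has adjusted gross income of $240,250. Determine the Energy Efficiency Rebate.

Energy Efficiency Rebate: income exceeds $176,100 by $64,150, which is 17 full-or-partial $4,000 increments; reduction = 17 × $28 = $476, leaving $560.

$560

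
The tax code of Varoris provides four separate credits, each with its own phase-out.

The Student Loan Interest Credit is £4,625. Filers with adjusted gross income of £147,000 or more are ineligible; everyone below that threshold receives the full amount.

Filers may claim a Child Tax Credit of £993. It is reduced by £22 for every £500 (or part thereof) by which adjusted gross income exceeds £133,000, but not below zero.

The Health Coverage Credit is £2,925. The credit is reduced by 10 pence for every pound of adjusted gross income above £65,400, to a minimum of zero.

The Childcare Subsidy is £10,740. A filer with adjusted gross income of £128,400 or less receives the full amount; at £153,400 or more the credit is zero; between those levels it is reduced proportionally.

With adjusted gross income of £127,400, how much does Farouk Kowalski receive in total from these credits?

£16,358

Student Loan Interest Credit: £127,400 is below the £147,000 cutoff, so the full £4,625 applies.
Child Tax Credit: £127,400 is at or below the £133,000 threshold, so the full £993 applies.
Health Coverage Credit: 10% of the £62,000 excess over £65,400 is £6,200 ≥ base, so the credit is £0.
Childcare Subsidy: £127,400 is at or below the £128,400 threshold, so the full £10,740 applies.
Total: £4,625 + £993 + £0 + £10,740 = £16,358.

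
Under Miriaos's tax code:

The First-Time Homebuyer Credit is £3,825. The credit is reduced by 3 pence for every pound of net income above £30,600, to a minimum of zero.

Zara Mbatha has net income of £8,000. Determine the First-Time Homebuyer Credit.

First-Time Homebuyer Credit: £8,000 is at or below the £30,600 threshold, so the full £3,825 applies.

£3,825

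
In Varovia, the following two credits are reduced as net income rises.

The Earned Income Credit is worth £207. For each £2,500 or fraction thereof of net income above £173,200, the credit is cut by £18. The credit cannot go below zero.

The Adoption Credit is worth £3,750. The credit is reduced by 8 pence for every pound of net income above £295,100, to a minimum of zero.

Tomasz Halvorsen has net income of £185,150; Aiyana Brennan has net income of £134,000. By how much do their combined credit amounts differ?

Tomasz (£185,150): Earned Income Credit: income exceeds £173,200 by £11,950, which is 5 full-or-partial £2,500 increments; reduction = 5 × £18 = £90, leaving £117. Adoption Credit: £185,150 is at or below the £295,100 threshold, so the full £3,750 applies. total £117 + £3,750 = £3,867
Aiyana (£134,000): Earned Income Credit: £134,000 is at or below the £173,200 threshold, so the full £207 applies. Adoption Credit: £134,000 is at or below the £295,100 threshold, so the full £3,750 applies. total £207 + £3,750 = £3,957
Difference: |£3,867 − £3,957| = £90.

£90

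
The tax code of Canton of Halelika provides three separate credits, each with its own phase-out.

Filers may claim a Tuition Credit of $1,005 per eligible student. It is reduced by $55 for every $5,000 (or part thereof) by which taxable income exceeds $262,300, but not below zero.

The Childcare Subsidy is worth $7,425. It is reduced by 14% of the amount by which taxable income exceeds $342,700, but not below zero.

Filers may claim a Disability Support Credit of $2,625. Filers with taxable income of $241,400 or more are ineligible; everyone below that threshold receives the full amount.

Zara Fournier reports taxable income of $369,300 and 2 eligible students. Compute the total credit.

Tuition Credit: base = 2 × $1,005 = $2,010. income exceeds $262,300 by $107,000, which is 22 full-or-partial $5,000 increments; reduction = 22 × $55 = $1,210, leaving $800.
Childcare Subsidy: 14% of the $26,600 excess over $342,700 is $3,724; credit = $7,425 − $3,724 = $3,701.
Disability Support Credit: $369,300 meets or exceeds the $241,400 cutoff, so the credit is $0.
Total: $800 + $3,701 + $0 = $4,501.

$4,501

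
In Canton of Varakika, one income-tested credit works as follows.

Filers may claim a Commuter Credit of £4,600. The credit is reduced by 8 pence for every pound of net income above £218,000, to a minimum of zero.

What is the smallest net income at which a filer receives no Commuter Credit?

£275,500

The credit falls by 8% of each pound above £218,000, so it reaches zero when the excess is £4,600 / 8% = £57,500: income = £218,000 + £57,500 = £275,500.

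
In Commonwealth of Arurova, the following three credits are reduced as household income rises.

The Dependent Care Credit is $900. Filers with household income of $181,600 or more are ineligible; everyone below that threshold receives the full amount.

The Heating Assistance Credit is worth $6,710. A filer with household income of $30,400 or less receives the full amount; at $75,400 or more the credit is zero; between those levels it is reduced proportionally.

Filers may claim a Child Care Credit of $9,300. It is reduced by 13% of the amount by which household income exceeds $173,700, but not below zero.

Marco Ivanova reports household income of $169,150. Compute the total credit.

Dependent Care Credit: $169,150 is below the $181,600 cutoff, so the full $900 applies.
Heating Assistance Credit: $169,150 is at or above $75,400, so the credit is $0.
Child Care Credit: $169,150 is at or below the $173,700 threshold, so the full $9,300 applies.
Total: $900 + $0 + $9,300 = $10,200.

$10,200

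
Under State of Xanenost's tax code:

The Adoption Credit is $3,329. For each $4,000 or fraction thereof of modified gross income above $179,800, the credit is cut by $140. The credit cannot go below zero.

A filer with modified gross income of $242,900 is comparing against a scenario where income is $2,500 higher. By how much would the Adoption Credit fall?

$140

At $242,900 — income exceeds $179,800 by $63,100, which is 16 full-or-partial $4,000 increments; reduction = 16 × $140 = $2,240, leaving $1,089.
At $245,400 — income exceeds $179,800 by $65,600, which is 17 full-or-partial $4,000 increments; reduction = 17 × $140 = $2,380, leaving $949.
Lost: $1,089 − $949 = $140.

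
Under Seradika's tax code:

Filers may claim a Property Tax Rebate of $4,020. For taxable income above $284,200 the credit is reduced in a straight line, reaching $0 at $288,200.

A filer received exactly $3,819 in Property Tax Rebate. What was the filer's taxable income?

$284,400

$3,819 is 3,819/4,020 of the full $4,020, so 201/4,020 of the $4,000 range has been used: income = $284,200 + $4,000 × 201/4,020 = $284,400.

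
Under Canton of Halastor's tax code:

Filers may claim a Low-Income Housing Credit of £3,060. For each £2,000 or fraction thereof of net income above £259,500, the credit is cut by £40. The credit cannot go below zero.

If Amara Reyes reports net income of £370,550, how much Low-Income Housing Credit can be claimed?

Low-Income Housing Credit: income exceeds £259,500 by £111,050, which is 56 full-or-partial £2,000 increments; reduction = 56 × £40 = £2,240, leaving £820.

£820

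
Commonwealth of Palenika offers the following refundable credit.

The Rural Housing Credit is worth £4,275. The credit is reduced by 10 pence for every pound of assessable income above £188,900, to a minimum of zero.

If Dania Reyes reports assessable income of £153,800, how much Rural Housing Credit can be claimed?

Rural Housing Credit: £153,800 is at or below the £188,900 threshold, so the full £4,275 applies.

£4,275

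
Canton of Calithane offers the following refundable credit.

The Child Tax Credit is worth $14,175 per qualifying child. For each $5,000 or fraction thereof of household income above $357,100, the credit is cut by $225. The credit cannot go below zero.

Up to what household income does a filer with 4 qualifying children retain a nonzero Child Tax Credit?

$1,612,100

Full credit = 4 × $14,175 = $56,700.
After 251 increments the reduction is 251 × $225 = $56,475, leaving $225; one more increment wipes it out. Increment 251 ends at excess 251 × $5,000 = $1,255,000, so the highest qualifying income is $357,100 + $1,255,000 = $1,612,100.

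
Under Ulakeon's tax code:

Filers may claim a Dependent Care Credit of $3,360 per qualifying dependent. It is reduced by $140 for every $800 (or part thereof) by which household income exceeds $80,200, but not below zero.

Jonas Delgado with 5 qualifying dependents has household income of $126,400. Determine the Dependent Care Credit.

Dependent Care Credit: base = 5 × $3,360 = $16,800. income exceeds $80,200 by $46,200, which is 58 full-or-partial $800 increments; reduction = 58 × $140 = $8,120, leaving $8,680.

$8,680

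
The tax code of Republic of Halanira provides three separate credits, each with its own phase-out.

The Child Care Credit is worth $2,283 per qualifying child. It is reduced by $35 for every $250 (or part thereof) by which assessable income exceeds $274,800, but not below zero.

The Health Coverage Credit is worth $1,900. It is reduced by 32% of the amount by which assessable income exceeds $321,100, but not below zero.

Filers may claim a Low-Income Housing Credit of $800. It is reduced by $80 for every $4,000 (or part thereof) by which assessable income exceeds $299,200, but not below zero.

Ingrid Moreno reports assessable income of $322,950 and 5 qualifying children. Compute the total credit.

Child Care Credit: base = 5 × $2,283 = $11,415. income exceeds $274,800 by $48,150, which is 193 full-or-partial $250 increments; reduction = 193 × $35 = $6,755, leaving $4,660.
Health Coverage Credit: 32% of the $1,850 excess over $321,100 is $592; credit = $1,900 − $592 = $1,308.
Low-Income Housing Credit: income exceeds $299,200 by $23,750, which is 6 full-or-partial $4,000 increments; reduction = 6 × $80 = $480, leaving $320.
Total: $4,660 + $1,308 + $320 = $6,288.

$6,288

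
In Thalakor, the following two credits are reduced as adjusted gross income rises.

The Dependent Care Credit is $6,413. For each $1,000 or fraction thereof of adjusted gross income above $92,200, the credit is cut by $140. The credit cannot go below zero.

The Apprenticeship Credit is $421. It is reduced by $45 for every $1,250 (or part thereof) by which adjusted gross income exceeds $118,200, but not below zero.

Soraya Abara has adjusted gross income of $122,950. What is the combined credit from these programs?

Dependent Care Credit: income exceeds $92,200 by $30,750, which is 31 full-or-partial $1,000 increments; reduction = 31 × $140 = $4,340, leaving $2,073.
Apprenticeship Credit: income exceeds $118,200 by $4,750, which is 4 full-or-partial $1,250 increments; reduction = 4 × $45 = $180, leaving $241.
Total: $2,073 + $241 = $2,314.

$2,314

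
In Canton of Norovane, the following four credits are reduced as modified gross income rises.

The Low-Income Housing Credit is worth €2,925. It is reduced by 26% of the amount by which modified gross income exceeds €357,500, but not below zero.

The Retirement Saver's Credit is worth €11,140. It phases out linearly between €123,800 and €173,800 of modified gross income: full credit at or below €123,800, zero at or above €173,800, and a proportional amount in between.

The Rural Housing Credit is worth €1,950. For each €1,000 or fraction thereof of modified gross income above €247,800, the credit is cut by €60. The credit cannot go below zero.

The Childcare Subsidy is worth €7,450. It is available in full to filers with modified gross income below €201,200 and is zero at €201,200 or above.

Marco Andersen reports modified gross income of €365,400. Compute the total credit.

Low-Income Housing Credit: 26% of the €7,900 excess over €357,500 is €2,054; credit = €2,925 − €2,054 = €871.
Retirement Saver's Credit: €365,400 is at or above €173,800, so the credit is €0.
Rural Housing Credit: income exceeds €247,800 by €117,600 → 118 increments × €60 = €7,080 ≥ base, so the credit is €0.
Childcare Subsidy: €365,400 meets or exceeds the €201,200 cutoff, so the credit is €0.
Total: €871 + €0 + €0 + €0 = €871.

€871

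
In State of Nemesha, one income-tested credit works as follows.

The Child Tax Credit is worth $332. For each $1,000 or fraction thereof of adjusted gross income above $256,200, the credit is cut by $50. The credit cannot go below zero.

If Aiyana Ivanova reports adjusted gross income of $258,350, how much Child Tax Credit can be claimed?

Child Tax Credit: income exceeds $256,200 by $2,150, which is 3 full-or-partial $1,000 increments; reduction = 3 × $50 = $150, leaving $182.

$182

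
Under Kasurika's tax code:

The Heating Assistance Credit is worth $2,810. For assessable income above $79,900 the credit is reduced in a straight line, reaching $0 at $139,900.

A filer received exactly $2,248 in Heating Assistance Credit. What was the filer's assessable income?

$2,248 is 2,248/2,810 of the full $2,810, so 562/2,810 of the $60,000 range has been used: income = $79,900 + $60,000 × 562/2,810 = $91,900.

$91,900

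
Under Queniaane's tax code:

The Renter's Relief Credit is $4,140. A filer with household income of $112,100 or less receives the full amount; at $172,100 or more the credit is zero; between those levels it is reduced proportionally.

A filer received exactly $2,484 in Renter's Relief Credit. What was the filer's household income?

$2,484 is 2,484/4,140 of the full $4,140, so 1,656/4,140 of the $60,000 range has been used: income = $112,100 + $60,000 × 1,656/4,140 = $136,100.

$136,100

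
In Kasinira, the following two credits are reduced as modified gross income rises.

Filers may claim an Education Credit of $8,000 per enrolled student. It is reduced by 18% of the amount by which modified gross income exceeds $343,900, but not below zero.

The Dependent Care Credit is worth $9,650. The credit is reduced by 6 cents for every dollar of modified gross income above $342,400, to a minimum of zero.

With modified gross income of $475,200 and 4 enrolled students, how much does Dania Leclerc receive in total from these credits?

Education Credit: base = 4 × $8,000 = $32,000. 18% of the $131,300 excess over $343,900 is $23,634; credit = $32,000 − $23,634 = $8,366.
Dependent Care Credit: 6% of the $132,800 excess over $342,400 is $7,968; credit = $9,650 − $7,968 = $1,682.
Total: $8,366 + $1,682 = $10,048.

$10,048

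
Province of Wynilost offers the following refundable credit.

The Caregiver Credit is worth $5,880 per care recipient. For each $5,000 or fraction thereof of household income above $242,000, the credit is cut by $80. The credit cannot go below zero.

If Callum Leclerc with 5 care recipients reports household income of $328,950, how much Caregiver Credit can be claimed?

Caregiver Credit: base = 5 × $5,880 = $29,400. income exceeds $242,000 by $86,950, which is 18 full-or-partial $5,000 increments; reduction = 18 × $80 = $1,440, leaving $27,960.

$27,960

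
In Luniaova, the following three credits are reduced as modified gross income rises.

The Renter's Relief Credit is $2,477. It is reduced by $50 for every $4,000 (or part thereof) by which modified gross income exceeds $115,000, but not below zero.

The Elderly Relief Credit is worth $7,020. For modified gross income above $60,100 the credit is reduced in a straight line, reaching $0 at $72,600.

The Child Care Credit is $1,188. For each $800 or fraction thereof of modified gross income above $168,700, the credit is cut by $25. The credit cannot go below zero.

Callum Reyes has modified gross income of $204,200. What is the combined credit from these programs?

Renter's Relief Credit: income exceeds $115,000 by $89,200, which is 23 full-or-partial $4,000 increments; reduction = 23 × $50 = $1,150, leaving $1,327.
Elderly Relief Credit: $204,200 is at or above $72,600, so the credit is $0.
Child Care Credit: income exceeds $168,700 by $35,500, which is 45 full-or-partial $800 increments; reduction = 45 × $25 = $1,125, leaving $63.
Total: $1,327 + $0 + $63 = $1,390.

$1,390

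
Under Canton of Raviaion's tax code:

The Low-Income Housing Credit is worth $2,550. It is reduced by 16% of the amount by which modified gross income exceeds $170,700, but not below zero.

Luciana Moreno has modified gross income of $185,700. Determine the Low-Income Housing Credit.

Low-Income Housing Credit: 16% of the $15,000 excess over $170,700 is $2,400; credit = $2,550 − $2,400 = $150.

$150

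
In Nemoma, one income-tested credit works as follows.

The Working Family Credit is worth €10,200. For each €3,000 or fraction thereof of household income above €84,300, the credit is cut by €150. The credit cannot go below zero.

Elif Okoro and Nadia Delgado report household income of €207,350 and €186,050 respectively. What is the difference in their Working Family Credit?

Elif (€207,350): Working Family Credit: income exceeds €84,300 by €123,050, which is 42 full-or-partial €3,000 increments; reduction = 42 × €150 = €6,300, leaving €3,900.
Nadia (€186,050): Working Family Credit: income exceeds €84,300 by €101,750, which is 34 full-or-partial €3,000 increments; reduction = 34 × €150 = €5,100, leaving €5,100.
Difference: |€3,900 − €5,100| = €1,200.

€1,200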